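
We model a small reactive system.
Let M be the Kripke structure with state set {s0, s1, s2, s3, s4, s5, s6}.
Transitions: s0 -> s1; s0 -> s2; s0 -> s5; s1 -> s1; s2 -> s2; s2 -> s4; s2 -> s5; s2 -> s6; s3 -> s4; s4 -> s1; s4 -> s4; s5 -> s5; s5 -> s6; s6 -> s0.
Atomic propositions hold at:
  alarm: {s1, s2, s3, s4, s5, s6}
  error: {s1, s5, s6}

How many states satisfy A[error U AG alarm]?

3

AG alarm: greatest fixpoint, start Z0 = {s1, s2, s3, s4, s5, s6}, keep only states in Sat with every successor in Z. Z1 = {s1, s2, s3, s4, s5}; Z2 = {s1, s3, s4}; fixed.
Sat(AG alarm) = {s1, s3, s4}
A[error U AG alarm]: least fixpoint, start Z0 = Sat(AG alarm) = {s1, s3, s4}, add states in Sat(error) with every successor in Z. Already a fixed point.
Sat(A[error U AG alarm]) = {s1, s3, s4}
|Sat(A[error U AG alarm])| = |{s1, s3, s4}| = 3.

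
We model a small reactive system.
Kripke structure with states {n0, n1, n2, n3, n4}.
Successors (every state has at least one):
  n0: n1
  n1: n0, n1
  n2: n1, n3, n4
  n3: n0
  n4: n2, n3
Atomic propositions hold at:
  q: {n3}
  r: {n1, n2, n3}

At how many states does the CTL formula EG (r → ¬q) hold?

Sat(¬q) = {n0, n1, n2, n4}
Sat(r → ¬q) = {n0, n1, n2, n4}
EG (r → ¬q): greatest fixpoint, start Z0 = {n0, n1, n2, n4}, keep only states in Sat with some successor in Z. Already a fixed point.
Sat(EG (r → ¬q)) = {n0, n1, n2, n4}
|Sat(EG (r → ¬q))| = |{n0, n1, n2, n4}| = 4.

4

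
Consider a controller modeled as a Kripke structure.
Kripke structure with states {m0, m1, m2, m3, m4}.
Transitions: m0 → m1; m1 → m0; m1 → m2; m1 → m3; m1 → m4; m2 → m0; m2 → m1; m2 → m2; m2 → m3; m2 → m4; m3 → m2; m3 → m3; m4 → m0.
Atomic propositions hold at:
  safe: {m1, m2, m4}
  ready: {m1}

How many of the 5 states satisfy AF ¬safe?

3

Sat(¬safe) = {m0, m3}
AF ¬safe: least fixpoint, start Z0 = {m0, m3}, add states with every successor in Z. Z1 = {m0, m3, m4}; fixed.
Sat(AF ¬safe) = {m0, m3, m4}
|Sat(AF ¬safe)| = |{m0, m3, m4}| = 3.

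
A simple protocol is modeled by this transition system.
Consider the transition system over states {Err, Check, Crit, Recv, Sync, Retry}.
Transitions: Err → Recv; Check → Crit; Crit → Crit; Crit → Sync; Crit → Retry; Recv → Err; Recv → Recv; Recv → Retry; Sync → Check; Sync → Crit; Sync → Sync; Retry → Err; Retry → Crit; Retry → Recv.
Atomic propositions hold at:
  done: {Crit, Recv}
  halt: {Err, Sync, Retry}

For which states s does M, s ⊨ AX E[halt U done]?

E[halt U done]: least fixpoint, start Z0 = Sat(done) = {Crit, Recv}, add states in Sat(halt) with some successor in Z. Z1 = {Err, Crit, Recv, Sync, Retry}; fixed.
Sat(E[halt U done]) = {Err, Crit, Recv, Sync, Retry}
Sat(AX E[halt U done]) = {s : every successor in {Err, Crit, Recv, Sync, Retry}} = {Err, Check, Crit, Recv, Retry}

{Err, Check, Crit, Recv, Retry}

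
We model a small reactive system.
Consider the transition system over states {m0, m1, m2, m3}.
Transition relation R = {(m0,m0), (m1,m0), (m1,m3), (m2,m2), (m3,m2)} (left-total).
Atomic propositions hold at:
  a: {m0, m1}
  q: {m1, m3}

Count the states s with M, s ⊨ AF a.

2

AF a: least fixpoint, start Z0 = {m0, m1}, add states with every successor in Z. Already a fixed point.
Sat(AF a) = {m0, m1}
|Sat(AF a)| = |{m0, m1}| = 2.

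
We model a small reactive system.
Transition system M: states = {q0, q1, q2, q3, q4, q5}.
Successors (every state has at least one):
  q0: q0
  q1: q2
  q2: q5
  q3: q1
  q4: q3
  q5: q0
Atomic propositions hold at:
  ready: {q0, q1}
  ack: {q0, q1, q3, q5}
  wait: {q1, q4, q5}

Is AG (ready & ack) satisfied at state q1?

No

Sat(ready & ack) = {q0, q1}
AG (ready & ack): greatest fixpoint, start Z0 = {q0, q1}, keep only states in Sat with every successor in Z. Z1 = {q0}; fixed.
Sat(AG (ready & ack)) = {q0}
q1 ∉ Sat(AG (ready & ack)) = {q0}, so the formula does not hold at q1.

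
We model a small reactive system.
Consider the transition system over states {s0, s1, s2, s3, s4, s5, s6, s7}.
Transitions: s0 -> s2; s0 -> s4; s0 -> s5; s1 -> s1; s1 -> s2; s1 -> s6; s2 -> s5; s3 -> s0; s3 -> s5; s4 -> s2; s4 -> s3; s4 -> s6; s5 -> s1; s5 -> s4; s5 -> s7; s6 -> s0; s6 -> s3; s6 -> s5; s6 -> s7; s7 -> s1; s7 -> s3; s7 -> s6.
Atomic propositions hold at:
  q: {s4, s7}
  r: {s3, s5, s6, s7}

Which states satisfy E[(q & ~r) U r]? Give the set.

Sat(~r) = {s0, s1, s2, s4}
Sat(q & ~r) = {s4}
E[(q & ~r) U r]: least fixpoint, start Z0 = Sat(r) = {s3, s5, s6, s7}, add states in Sat(q & ~r) with some successor in Z. Z1 = {s3, s4, s5, s6, s7}; fixed.
Sat(E[(q & ~r) U r]) = {s3, s4, s5, s6, s7}

{s3, s4, s5, s6, s7}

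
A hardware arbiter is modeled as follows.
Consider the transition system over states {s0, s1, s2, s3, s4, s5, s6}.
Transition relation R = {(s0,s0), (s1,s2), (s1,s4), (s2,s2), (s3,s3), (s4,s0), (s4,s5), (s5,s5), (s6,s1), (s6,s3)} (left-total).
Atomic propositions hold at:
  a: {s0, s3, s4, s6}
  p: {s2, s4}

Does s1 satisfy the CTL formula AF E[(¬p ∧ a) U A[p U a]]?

Sat(¬p) = {s0, s1, s3, s5, s6}
Sat(¬p ∧ a) = {s0, s3, s6}
A[p U a]: least fixpoint, start Z0 = Sat(a) = {s0, s3, s4, s6}, add states in Sat(p) with every successor in Z. Already a fixed point.
Sat(A[p U a]) = {s0, s3, s4, s6}
E[(¬p ∧ a) U A[p U a]]: least fixpoint, start Z0 = Sat(A[p U a]) = {s0, s3, s4, s6}, add states in Sat(¬p ∧ a) with some successor in Z. Already a fixed point.
Sat(E[(¬p ∧ a) U A[p U a]]) = {s0, s3, s4, s6}
AF E[(¬p ∧ a) U A[p U a]]: least fixpoint, start Z0 = {s0, s3, s4, s6}, add states with every successor in Z. Already a fixed point.
Sat(AF E[(¬p ∧ a) U A[p U a]]) = {s0, s3, s4, s6}
s1 ∉ Sat(AF E[(¬p ∧ a) U A[p U a]]) = {s0, s3, s4, s6}, so the formula does not hold at s1.

No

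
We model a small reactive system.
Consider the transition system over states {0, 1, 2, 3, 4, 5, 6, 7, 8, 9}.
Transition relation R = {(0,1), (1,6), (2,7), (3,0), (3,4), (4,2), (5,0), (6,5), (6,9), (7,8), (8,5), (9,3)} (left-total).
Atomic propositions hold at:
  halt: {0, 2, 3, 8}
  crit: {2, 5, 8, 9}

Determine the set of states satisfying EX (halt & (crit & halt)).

Sat(crit & halt) = {2, 8}
Sat(halt & (crit & halt)) = {2, 8}
Sat(EX (halt & (crit & halt))) = {s : some successor in {2, 8}} = {4, 7}

{4, 7}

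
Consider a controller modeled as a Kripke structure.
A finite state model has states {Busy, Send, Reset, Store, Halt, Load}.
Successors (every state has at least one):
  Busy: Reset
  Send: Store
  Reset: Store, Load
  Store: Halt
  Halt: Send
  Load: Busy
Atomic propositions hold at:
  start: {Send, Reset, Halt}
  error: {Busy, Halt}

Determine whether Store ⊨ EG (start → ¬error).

Sat(¬error) = {Send, Reset, Store, Load}
Sat(start → ¬error) = {Busy, Send, Reset, Store, Load}
EG (start → ¬error): greatest fixpoint, start Z0 = {Busy, Send, Reset, Store, Load}, keep only states in Sat with some successor in Z. Z1 = {Busy, Send, Reset, Load}; Z2 = {Busy, Reset, Load}; fixed.
Sat(EG (start → ¬error)) = {Busy, Reset, Load}
Store ∉ Sat(EG (start → ¬error)) = {Busy, Reset, Load}, so the formula does not hold at Store.

No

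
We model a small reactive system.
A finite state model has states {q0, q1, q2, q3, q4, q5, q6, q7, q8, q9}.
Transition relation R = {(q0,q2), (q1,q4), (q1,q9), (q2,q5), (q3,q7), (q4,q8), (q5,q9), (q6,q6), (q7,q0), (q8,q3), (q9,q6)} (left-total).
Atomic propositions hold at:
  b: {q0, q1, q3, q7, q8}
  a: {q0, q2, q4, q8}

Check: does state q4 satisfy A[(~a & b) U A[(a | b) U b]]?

Sat(~a) = {q1, q3, q5, q6, q7, q9}
Sat(~a & b) = {q1, q3, q7}
Sat(a | b) = {q0, q1, q2, q3, q4, q7, q8}
A[(a | b) U b]: least fixpoint, start Z0 = Sat(b) = {q0, q1, q3, q7, q8}, add states in Sat(a | b) with every successor in Z. Z1 = {q0, q1, q3, q4, q7, q8}; fixed.
Sat(A[(a | b) U b]) = {q0, q1, q3, q4, q7, q8}
A[(~a & b) U A[(a | b) U b]]: least fixpoint, start Z0 = Sat(A[(a | b) U b]) = {q0, q1, q3, q4, q7, q8}, add states in Sat(~a & b) with every successor in Z. Already a fixed point.
Sat(A[(~a & b) U A[(a | b) U b]]) = {q0, q1, q3, q4, q7, q8}
q4 ∈ Sat(A[(~a & b) U A[(a | b) U b]]) = {q0, q1, q3, q4, q7, q8}, so the formula holds at q4.

Yes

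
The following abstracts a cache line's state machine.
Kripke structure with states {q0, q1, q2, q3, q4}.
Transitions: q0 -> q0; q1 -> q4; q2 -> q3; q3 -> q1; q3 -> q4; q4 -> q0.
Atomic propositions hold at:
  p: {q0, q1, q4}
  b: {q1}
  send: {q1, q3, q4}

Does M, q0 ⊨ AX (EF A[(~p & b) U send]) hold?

Sat(~p) = {q2, q3}
Sat(~p & b) = ∅
A[(~p & b) U send]: least fixpoint, start Z0 = Sat(send) = {q1, q3, q4}, add states in Sat(~p & b) with every successor in Z. Already a fixed point.
Sat(A[(~p & b) U send]) = {q1, q3, q4}
EF A[(~p & b) U send]: least fixpoint, start Z0 = {q1, q3, q4}, add states with some successor in Z. Z1 = {q1, q2, q3, q4}; fixed.
Sat(EF A[(~p & b) U send]) = {q1, q2, q3, q4}
Sat(AX (EF A[(~p & b) U send])) = {s : every successor in {q1, q2, q3, q4}} = {q1, q2, q3}
q0 ∉ Sat(AX (EF A[(~p & b) U send])) = {q1, q2, q3}, so the formula does not hold at q0.

No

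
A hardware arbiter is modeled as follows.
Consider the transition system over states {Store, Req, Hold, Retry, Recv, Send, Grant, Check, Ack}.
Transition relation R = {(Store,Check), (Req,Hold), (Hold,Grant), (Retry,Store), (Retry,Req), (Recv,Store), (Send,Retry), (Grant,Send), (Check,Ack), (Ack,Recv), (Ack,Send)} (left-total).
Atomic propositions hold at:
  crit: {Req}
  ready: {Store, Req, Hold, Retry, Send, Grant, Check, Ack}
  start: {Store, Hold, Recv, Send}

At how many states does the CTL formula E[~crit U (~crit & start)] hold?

Sat(~crit) = {Store, Hold, Retry, Recv, Send, Grant, Check, Ack}
Sat(~crit & start) = {Store, Hold, Recv, Send}
E[~crit U (~crit & start)]: least fixpoint, start Z0 = Sat((~crit & start)) = {Store, Hold, Recv, Send}, add states in Sat(~crit) with some successor in Z. Z1 = {Store, Hold, Retry, Recv, Send, Grant, Ack}; Z2 = {Store, Hold, Retry, Recv, Send, Grant, Check, Ack}; fixed.
Sat(E[~crit U (~crit & start)]) = {Store, Hold, Retry, Recv, Send, Grant, Check, Ack}
|Sat(E[~crit U (~crit & start)])| = |{Store, Hold, Retry, Recv, Send, Grant, Check, Ack}| = 8.

8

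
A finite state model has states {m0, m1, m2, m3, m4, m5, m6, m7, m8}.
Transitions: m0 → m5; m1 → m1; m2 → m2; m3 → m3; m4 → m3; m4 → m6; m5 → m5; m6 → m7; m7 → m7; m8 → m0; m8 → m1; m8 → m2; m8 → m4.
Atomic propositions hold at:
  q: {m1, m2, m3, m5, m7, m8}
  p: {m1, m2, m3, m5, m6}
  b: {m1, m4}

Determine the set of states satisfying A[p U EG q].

{m1, m2, m3, m5, m6, m7, m8}

EG q: greatest fixpoint, start Z0 = {m1, m2, m3, m5, m7, m8}, keep only states in Sat with some successor in Z. Already a fixed point.
Sat(EG q) = {m1, m2, m3, m5, m7, m8}
A[p U EG q]: least fixpoint, start Z0 = Sat(EG q) = {m1, m2, m3, m5, m7, m8}, add states in Sat(p) with every successor in Z. Z1 = {m1, m2, m3, m5, m6, m7, m8}; fixed.
Sat(A[p U EG q]) = {m1, m2, m3, m5, m6, m7, m8}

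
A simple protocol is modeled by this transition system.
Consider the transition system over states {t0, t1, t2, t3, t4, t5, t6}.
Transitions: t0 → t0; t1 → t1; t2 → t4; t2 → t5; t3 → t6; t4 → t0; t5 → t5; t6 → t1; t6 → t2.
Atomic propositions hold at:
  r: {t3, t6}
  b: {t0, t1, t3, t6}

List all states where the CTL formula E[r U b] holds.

{t0, t1, t3, t6}

E[r U b]: least fixpoint, start Z0 = Sat(b) = {t0, t1, t3, t6}, add states in Sat(r) with some successor in Z. Already a fixed point.
Sat(E[r U b]) = {t0, t1, t3, t6}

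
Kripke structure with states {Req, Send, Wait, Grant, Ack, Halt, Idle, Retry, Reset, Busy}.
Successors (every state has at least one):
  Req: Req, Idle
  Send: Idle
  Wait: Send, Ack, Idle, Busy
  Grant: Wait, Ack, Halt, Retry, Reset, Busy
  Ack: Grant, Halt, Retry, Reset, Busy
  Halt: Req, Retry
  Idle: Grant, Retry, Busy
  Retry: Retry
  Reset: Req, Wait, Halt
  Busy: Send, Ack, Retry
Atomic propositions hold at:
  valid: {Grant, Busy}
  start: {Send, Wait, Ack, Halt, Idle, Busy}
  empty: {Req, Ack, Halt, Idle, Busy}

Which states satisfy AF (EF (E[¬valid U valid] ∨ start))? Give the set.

{Req, Send, Wait, Grant, Ack, Halt, Idle, Reset, Busy}

Sat(¬valid) = {Req, Send, Wait, Ack, Halt, Idle, Retry, Reset}
E[¬valid U valid]: least fixpoint, start Z0 = Sat(valid) = {Grant, Busy}, add states in Sat(¬valid) with some successor in Z. Z1 = {Wait, Grant, Ack, Idle, Busy}; Z2 = {Req, Send, Wait, Grant, Ack, Idle, Reset, Busy}; Z3 = {Req, Send, Wait, Grant, Ack, Halt, Idle, Reset, Busy}; fixed.
Sat(E[¬valid U valid]) = {Req, Send, Wait, Grant, Ack, Halt, Idle, Reset, Busy}
Sat(E[¬valid U valid] ∨ start) = {Req, Send, Wait, Grant, Ack, Halt, Idle, Reset, Busy}
EF (E[¬valid U valid] ∨ start): least fixpoint, start Z0 = {Req, Send, Wait, Grant, Ack, Halt, Idle, Reset, Busy}, add states with some successor in Z. Already a fixed point.
Sat(EF (E[¬valid U valid] ∨ start)) = {Req, Send, Wait, Grant, Ack, Halt, Idle, Reset, Busy}
AF (EF (E[¬valid U valid] ∨ start)): least fixpoint, start Z0 = {Req, Send, Wait, Grant, Ack, Halt, Idle, Reset, Busy}, add states with every successor in Z. Already a fixed point.
Sat(AF (EF (E[¬valid U valid] ∨ start))) = {Req, Send, Wait, Grant, Ack, Halt, Idle, Reset, Busy}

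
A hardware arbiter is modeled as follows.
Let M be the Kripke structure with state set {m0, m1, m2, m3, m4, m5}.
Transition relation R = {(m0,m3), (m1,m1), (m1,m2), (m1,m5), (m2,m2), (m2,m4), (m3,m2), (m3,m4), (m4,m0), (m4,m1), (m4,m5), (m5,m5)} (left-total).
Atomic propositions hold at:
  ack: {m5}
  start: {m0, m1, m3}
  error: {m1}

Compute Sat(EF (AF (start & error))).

{m0, m1, m2, m3, m4}

Sat(start & error) = {m1}
AF (start & error): least fixpoint, start Z0 = {m1}, add states with every successor in Z. Already a fixed point.
Sat(AF (start & error)) = {m1}
EF (AF (start & error)): least fixpoint, start Z0 = {m1}, add states with some successor in Z. Z1 = {m1, m4}; Z2 = {m1, m2, m3, m4}; Z3 = {m0, m1, m2, m3, m4}; fixed.
Sat(EF (AF (start & error))) = {m0, m1, m2, m3, m4}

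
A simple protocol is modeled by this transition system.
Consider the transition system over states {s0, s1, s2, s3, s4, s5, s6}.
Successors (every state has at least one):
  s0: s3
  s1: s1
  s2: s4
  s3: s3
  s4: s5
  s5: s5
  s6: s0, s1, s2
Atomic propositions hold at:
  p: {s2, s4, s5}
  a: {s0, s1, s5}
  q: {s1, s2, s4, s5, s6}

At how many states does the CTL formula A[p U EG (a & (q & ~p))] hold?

Sat(~p) = {s0, s1, s3, s6}
Sat(q & ~p) = {s1, s6}
Sat(a & (q & ~p)) = {s1}
EG (a & (q & ~p)): greatest fixpoint, start Z0 = {s1}, keep only states in Sat with some successor in Z. Already a fixed point.
Sat(EG (a & (q & ~p))) = {s1}
A[p U EG (a & (q & ~p))]: least fixpoint, start Z0 = Sat(EG (a & (q & ~p))) = {s1}, add states in Sat(p) with every successor in Z. Already a fixed point.
Sat(A[p U EG (a & (q & ~p))]) = {s1}
|Sat(A[p U EG (a & (q & ~p))])| = |{s1}| = 1.

1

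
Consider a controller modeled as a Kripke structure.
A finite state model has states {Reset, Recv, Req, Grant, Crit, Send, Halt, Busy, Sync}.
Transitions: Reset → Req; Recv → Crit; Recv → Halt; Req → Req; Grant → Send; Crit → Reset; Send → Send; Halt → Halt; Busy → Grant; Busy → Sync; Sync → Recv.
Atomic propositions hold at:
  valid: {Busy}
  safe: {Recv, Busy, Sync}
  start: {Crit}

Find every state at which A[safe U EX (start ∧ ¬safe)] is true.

{Recv, Sync}

Sat(¬safe) = {Reset, Req, Grant, Crit, Send, Halt}
Sat(start ∧ ¬safe) = {Crit}
Sat(EX (start ∧ ¬safe)) = {s : some successor in {Crit}} = {Recv}
A[safe U EX (start ∧ ¬safe)]: least fixpoint, start Z0 = Sat(EX (start ∧ ¬safe)) = {Recv}, add states in Sat(safe) with every successor in Z. Z1 = {Recv, Sync}; fixed.
Sat(A[safe U EX (start ∧ ¬safe)]) = {Recv, Sync}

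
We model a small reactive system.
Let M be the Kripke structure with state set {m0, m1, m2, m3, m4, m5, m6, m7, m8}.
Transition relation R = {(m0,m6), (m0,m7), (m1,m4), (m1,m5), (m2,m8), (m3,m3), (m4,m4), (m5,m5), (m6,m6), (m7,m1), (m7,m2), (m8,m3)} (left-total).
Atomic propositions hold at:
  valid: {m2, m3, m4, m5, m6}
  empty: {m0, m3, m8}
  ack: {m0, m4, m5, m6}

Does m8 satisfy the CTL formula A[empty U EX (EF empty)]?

EF empty: least fixpoint, start Z0 = {m0, m3, m8}, add states with some successor in Z. Z1 = {m0, m2, m3, m8}; Z2 = {m0, m2, m3, m7, m8}; fixed.
Sat(EF empty) = {m0, m2, m3, m7, m8}
Sat(EX (EF empty)) = {s : some successor in {m0, m2, m3, m7, m8}} = {m0, m2, m3, m7, m8}
A[empty U EX (EF empty)]: least fixpoint, start Z0 = Sat(EX (EF empty)) = {m0, m2, m3, m7, m8}, add states in Sat(empty) with every successor in Z. Already a fixed point.
Sat(A[empty U EX (EF empty)]) = {m0, m2, m3, m7, m8}
m8 ∈ Sat(A[empty U EX (EF empty)]) = {m0, m2, m3, m7, m8}, so the formula holds at m8.

Yes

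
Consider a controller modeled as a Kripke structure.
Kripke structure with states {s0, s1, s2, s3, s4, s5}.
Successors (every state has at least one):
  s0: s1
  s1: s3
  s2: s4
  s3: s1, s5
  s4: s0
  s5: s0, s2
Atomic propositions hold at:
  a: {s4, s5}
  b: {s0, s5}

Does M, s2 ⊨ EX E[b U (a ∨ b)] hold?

Yes

Sat(a ∨ b) = {s0, s4, s5}
E[b U (a ∨ b)]: least fixpoint, start Z0 = Sat((a ∨ b)) = {s0, s4, s5}, add states in Sat(b) with some successor in Z. Already a fixed point.
Sat(E[b U (a ∨ b)]) = {s0, s4, s5}
Sat(EX E[b U (a ∨ b)]) = {s : some successor in {s0, s4, s5}} = {s2, s3, s4, s5}
s2 ∈ Sat(EX E[b U (a ∨ b)]) = {s2, s3, s4, s5}, so the formula holds at s2.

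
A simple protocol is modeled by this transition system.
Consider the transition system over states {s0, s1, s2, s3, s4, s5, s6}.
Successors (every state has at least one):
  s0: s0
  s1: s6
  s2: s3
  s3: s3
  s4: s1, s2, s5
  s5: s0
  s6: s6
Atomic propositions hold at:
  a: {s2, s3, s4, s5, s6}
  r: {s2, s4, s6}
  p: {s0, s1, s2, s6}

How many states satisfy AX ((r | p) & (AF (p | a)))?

Sat(r | p) = {s0, s1, s2, s4, s6}
Sat(p | a) = {s0, s1, s2, s3, s4, s5, s6}
AF (p | a): least fixpoint, start Z0 = {s0, s1, s2, s3, s4, s5, s6}, add states with every successor in Z. Already a fixed point.
Sat(AF (p | a)) = {s0, s1, s2, s3, s4, s5, s6}
Sat((r | p) & (AF (p | a))) = {s0, s1, s2, s4, s6}
Sat(AX ((r | p) & (AF (p | a)))) = {s : every successor in {s0, s1, s2, s4, s6}} = {s0, s1, s5, s6}
|Sat(AX ((r | p) & (AF (p | a))))| = |{s0, s1, s5, s6}| = 4.

4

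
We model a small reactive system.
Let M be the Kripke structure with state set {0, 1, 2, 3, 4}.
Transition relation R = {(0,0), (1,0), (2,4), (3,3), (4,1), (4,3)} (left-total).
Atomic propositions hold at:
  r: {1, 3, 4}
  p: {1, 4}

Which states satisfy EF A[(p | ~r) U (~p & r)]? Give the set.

Sat(~r) = {0, 2}
Sat(p | ~r) = {0, 1, 2, 4}
Sat(~p) = {0, 2, 3}
Sat(~p & r) = {3}
A[(p | ~r) U (~p & r)]: least fixpoint, start Z0 = Sat((~p & r)) = {3}, add states in Sat(p | ~r) with every successor in Z. Already a fixed point.
Sat(A[(p | ~r) U (~p & r)]) = {3}
EF A[(p | ~r) U (~p & r)]: least fixpoint, start Z0 = {3}, add states with some successor in Z. Z1 = {3, 4}; Z2 = {2, 3, 4}; fixed.
Sat(EF A[(p | ~r) U (~p & r)]) = {2, 3, 4}

{2, 3, 4}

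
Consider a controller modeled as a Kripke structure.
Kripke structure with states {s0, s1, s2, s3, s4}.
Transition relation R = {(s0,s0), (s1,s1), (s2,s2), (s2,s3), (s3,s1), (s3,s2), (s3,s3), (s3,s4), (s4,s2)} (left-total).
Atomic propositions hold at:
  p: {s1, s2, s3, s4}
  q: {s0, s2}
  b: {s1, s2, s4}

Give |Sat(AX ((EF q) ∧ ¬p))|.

EF q: least fixpoint, start Z0 = {s0, s2}, add states with some successor in Z. Z1 = {s0, s2, s3, s4}; fixed.
Sat(EF q) = {s0, s2, s3, s4}
Sat(¬p) = {s0}
Sat((EF q) ∧ ¬p) = {s0}
Sat(AX ((EF q) ∧ ¬p)) = {s : every successor in {s0}} = {s0}
|Sat(AX ((EF q) ∧ ¬p))| = |{s0}| = 1.

1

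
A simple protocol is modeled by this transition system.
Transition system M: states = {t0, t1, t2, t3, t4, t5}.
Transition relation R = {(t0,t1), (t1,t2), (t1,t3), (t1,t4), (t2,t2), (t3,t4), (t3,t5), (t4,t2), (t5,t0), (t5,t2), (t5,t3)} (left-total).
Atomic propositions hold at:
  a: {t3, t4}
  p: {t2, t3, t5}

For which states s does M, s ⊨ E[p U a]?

{t3, t4, t5}

E[p U a]: least fixpoint, start Z0 = Sat(a) = {t3, t4}, add states in Sat(p) with some successor in Z. Z1 = {t3, t4, t5}; fixed.
Sat(E[p U a]) = {t3, t4, t5}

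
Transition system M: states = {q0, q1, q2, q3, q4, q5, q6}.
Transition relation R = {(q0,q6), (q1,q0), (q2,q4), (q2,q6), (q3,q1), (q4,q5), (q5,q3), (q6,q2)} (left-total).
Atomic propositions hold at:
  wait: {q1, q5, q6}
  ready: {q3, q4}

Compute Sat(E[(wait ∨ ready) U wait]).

Sat(wait ∨ ready) = {q1, q3, q4, q5, q6}
E[(wait ∨ ready) U wait]: least fixpoint, start Z0 = Sat(wait) = {q1, q5, q6}, add states in Sat(wait ∨ ready) with some successor in Z. Z1 = {q1, q3, q4, q5, q6}; fixed.
Sat(E[(wait ∨ ready) U wait]) = {q1, q3, q4, q5, q6}

{q1, q3, q4, q5, q6}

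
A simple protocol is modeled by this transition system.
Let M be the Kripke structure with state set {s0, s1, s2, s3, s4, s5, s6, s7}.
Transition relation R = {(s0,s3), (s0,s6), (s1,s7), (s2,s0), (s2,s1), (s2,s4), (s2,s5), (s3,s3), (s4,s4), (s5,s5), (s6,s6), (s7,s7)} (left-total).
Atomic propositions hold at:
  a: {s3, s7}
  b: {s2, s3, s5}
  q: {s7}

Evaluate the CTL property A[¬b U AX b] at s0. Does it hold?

No

Sat(¬b) = {s0, s1, s4, s6, s7}
Sat(AX b) = {s : every successor in {s2, s3, s5}} = {s3, s5}
A[¬b U AX b]: least fixpoint, start Z0 = Sat(AX b) = {s3, s5}, add states in Sat(¬b) with every successor in Z. Already a fixed point.
Sat(A[¬b U AX b]) = {s3, s5}
s0 ∉ Sat(A[¬b U AX b]) = {s3, s5}, so the formula does not hold at s0.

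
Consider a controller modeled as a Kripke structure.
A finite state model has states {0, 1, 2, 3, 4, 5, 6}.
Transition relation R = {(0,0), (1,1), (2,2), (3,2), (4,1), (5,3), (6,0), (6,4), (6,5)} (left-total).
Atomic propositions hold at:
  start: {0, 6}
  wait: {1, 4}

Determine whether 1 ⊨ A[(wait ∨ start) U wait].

Yes

Sat(wait ∨ start) = {0, 1, 4, 6}
A[(wait ∨ start) U wait]: least fixpoint, start Z0 = Sat(wait) = {1, 4}, add states in Sat(wait ∨ start) with every successor in Z. Already a fixed point.
Sat(A[(wait ∨ start) U wait]) = {1, 4}
1 ∈ Sat(A[(wait ∨ start) U wait]) = {1, 4}, so the formula holds at 1.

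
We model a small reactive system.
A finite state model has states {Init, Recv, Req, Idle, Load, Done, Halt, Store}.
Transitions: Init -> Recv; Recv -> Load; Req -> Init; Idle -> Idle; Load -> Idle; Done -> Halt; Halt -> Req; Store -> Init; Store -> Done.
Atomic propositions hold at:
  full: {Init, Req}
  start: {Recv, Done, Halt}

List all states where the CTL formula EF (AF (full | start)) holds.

{Init, Recv, Req, Done, Halt, Store}

Sat(full | start) = {Init, Recv, Req, Done, Halt}
AF (full | start): least fixpoint, start Z0 = {Init, Recv, Req, Done, Halt}, add states with every successor in Z. Z1 = {Init, Recv, Req, Done, Halt, Store}; fixed.
Sat(AF (full | start)) = {Init, Recv, Req, Done, Halt, Store}
EF (AF (full | start)): least fixpoint, start Z0 = {Init, Recv, Req, Done, Halt, Store}, add states with some successor in Z. Already a fixed point.
Sat(EF (AF (full | start))) = {Init, Recv, Req, Done, Halt, Store}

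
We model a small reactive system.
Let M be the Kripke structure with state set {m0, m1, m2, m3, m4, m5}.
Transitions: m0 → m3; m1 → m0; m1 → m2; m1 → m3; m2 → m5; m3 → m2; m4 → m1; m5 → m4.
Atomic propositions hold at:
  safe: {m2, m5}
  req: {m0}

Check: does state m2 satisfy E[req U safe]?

E[req U safe]: least fixpoint, start Z0 = Sat(safe) = {m2, m5}, add states in Sat(req) with some successor in Z. Already a fixed point.
Sat(E[req U safe]) = {m2, m5}
m2 ∈ Sat(E[req U safe]) = {m2, m5}, so the formula holds at m2.

Yes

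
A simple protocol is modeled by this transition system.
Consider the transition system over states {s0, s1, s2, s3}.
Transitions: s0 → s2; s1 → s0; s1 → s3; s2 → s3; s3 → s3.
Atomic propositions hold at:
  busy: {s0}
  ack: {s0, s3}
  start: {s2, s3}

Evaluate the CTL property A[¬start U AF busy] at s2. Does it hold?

Sat(¬start) = {s0, s1}
AF busy: least fixpoint, start Z0 = {s0}, add states with every successor in Z. Already a fixed point.
Sat(AF busy) = {s0}
A[¬start U AF busy]: least fixpoint, start Z0 = Sat(AF busy) = {s0}, add states in Sat(¬start) with every successor in Z. Already a fixed point.
Sat(A[¬start U AF busy]) = {s0}
s2 ∉ Sat(A[¬start U AF busy]) = {s0}, so the formula does not hold at s2.

No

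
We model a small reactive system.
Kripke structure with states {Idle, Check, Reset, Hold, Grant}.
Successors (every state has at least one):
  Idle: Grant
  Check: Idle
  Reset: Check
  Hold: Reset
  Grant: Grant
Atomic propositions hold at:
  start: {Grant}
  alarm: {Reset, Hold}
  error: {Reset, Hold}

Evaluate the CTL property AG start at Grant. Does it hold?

Yes

AG start: greatest fixpoint, start Z0 = {Grant}, keep only states in Sat with every successor in Z. Already a fixed point.
Sat(AG start) = {Grant}
Grant ∈ Sat(AG start) = {Grant}, so the formula holds at Grant.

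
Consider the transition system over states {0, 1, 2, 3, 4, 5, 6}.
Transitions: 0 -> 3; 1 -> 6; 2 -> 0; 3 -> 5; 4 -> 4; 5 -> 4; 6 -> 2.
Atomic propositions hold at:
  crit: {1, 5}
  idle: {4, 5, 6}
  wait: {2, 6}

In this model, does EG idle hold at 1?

EG idle: greatest fixpoint, start Z0 = {4, 5, 6}, keep only states in Sat with some successor in Z. Z1 = {4, 5}; fixed.
Sat(EG idle) = {4, 5}
1 ∉ Sat(EG idle) = {4, 5}, so the formula does not hold at 1.

No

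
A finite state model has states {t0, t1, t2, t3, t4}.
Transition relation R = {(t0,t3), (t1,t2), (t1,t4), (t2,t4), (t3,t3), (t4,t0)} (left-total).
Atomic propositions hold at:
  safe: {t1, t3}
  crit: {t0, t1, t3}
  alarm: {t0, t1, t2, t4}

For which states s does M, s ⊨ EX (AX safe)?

{t0, t3, t4}

Sat(AX safe) = {s : every successor in {t1, t3}} = {t0, t3}
Sat(EX (AX safe)) = {s : some successor in {t0, t3}} = {t0, t3, t4}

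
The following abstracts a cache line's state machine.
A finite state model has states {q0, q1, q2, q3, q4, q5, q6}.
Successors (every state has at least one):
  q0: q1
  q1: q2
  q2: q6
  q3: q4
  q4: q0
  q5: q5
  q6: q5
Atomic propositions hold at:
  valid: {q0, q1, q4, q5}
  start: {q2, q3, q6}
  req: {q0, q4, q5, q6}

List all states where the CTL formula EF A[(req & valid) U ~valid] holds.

{q0, q1, q2, q3, q4, q6}

Sat(req & valid) = {q0, q4, q5}
Sat(~valid) = {q2, q3, q6}
A[(req & valid) U ~valid]: least fixpoint, start Z0 = Sat(~valid) = {q2, q3, q6}, add states in Sat(req & valid) with every successor in Z. Already a fixed point.
Sat(A[(req & valid) U ~valid]) = {q2, q3, q6}
EF A[(req & valid) U ~valid]: least fixpoint, start Z0 = {q2, q3, q6}, add states with some successor in Z. Z1 = {q1, q2, q3, q6}; Z2 = {q0, q1, q2, q3, q6}; Z3 = {q0, q1, q2, q3, q4, q6}; fixed.
Sat(EF A[(req & valid) U ~valid]) = {q0, q1, q2, q3, q4, q6}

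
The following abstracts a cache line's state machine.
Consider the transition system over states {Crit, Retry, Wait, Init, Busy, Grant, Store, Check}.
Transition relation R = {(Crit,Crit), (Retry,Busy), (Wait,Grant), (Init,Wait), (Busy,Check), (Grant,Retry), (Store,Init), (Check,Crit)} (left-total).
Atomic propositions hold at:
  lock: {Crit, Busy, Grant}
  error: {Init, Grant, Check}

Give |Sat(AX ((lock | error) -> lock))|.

6

Sat(lock | error) = {Crit, Init, Busy, Grant, Check}
Sat((lock | error) -> lock) = {Crit, Retry, Wait, Busy, Grant, Store}
Sat(AX ((lock | error) -> lock)) = {s : every successor in {Crit, Retry, Wait, Busy, Grant, Store}} = {Crit, Retry, Wait, Init, Grant, Check}
|Sat(AX ((lock | error) -> lock))| = |{Crit, Retry, Wait, Init, Grant, Check}| = 6.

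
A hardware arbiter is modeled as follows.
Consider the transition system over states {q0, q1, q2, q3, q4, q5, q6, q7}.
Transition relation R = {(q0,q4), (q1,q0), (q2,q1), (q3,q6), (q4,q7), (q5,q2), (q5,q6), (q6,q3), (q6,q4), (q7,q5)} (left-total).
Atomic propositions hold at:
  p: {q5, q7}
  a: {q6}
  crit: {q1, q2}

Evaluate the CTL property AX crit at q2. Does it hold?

Yes

Sat(AX crit) = {s : every successor in {q1, q2}} = {q2}
q2 ∈ Sat(AX crit) = {q2}, so the formula holds at q2.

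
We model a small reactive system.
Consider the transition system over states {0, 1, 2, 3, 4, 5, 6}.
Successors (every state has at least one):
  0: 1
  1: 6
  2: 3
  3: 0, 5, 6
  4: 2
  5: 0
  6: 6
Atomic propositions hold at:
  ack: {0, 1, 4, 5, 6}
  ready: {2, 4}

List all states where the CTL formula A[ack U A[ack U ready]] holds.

{2, 4}

A[ack U ready]: least fixpoint, start Z0 = Sat(ready) = {2, 4}, add states in Sat(ack) with every successor in Z. Already a fixed point.
Sat(A[ack U ready]) = {2, 4}
A[ack U A[ack U ready]]: least fixpoint, start Z0 = Sat(A[ack U ready]) = {2, 4}, add states in Sat(ack) with every successor in Z. Already a fixed point.
Sat(A[ack U A[ack U ready]]) = {2, 4}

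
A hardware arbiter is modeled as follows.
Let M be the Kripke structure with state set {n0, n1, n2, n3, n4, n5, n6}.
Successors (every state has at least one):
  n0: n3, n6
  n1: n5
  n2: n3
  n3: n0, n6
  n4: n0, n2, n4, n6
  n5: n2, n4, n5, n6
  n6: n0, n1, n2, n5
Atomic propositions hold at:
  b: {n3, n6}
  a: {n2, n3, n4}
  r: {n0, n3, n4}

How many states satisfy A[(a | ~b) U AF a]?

Sat(~b) = {n0, n1, n2, n4, n5}
Sat(a | ~b) = {n0, n1, n2, n3, n4, n5}
AF a: least fixpoint, start Z0 = {n2, n3, n4}, add states with every successor in Z. Already a fixed point.
Sat(AF a) = {n2, n3, n4}
A[(a | ~b) U AF a]: least fixpoint, start Z0 = Sat(AF a) = {n2, n3, n4}, add states in Sat(a | ~b) with every successor in Z. Already a fixed point.
Sat(A[(a | ~b) U AF a]) = {n2, n3, n4}
|Sat(A[(a | ~b) U AF a])| = |{n2, n3, n4}| = 3.

3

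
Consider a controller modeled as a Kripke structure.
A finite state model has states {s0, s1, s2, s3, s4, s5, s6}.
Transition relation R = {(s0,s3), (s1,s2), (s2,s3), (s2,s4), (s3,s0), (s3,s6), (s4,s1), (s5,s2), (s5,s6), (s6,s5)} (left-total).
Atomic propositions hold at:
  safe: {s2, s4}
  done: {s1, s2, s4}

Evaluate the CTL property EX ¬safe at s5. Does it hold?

Sat(¬safe) = {s0, s1, s3, s5, s6}
Sat(EX ¬safe) = {s : some successor in {s0, s1, s3, s5, s6}} = {s0, s2, s3, s4, s5, s6}
s5 ∈ Sat(EX ¬safe) = {s0, s2, s3, s4, s5, s6}, so the formula holds at s5.

Yes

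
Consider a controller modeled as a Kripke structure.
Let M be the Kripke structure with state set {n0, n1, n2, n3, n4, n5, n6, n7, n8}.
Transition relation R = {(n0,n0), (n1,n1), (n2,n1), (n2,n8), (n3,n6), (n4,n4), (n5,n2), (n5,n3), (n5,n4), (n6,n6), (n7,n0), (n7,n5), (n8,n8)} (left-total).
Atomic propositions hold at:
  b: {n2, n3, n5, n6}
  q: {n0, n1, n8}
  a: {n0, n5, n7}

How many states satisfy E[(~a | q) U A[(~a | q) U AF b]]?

Sat(~a) = {n1, n2, n3, n4, n6, n8}
Sat(~a | q) = {n0, n1, n2, n3, n4, n6, n8}
AF b: least fixpoint, start Z0 = {n2, n3, n5, n6}, add states with every successor in Z. Already a fixed point.
Sat(AF b) = {n2, n3, n5, n6}
A[(~a | q) U AF b]: least fixpoint, start Z0 = Sat(AF b) = {n2, n3, n5, n6}, add states in Sat(~a | q) with every successor in Z. Already a fixed point.
Sat(A[(~a | q) U AF b]) = {n2, n3, n5, n6}
E[(~a | q) U A[(~a | q) U AF b]]: least fixpoint, start Z0 = Sat(A[(~a | q) U AF b]) = {n2, n3, n5, n6}, add states in Sat(~a | q) with some successor in Z. Already a fixed point.
Sat(E[(~a | q) U A[(~a | q) U AF b]]) = {n2, n3, n5, n6}
|Sat(E[(~a | q) U A[(~a | q) U AF b]])| = |{n2, n3, n5, n6}| = 4.

4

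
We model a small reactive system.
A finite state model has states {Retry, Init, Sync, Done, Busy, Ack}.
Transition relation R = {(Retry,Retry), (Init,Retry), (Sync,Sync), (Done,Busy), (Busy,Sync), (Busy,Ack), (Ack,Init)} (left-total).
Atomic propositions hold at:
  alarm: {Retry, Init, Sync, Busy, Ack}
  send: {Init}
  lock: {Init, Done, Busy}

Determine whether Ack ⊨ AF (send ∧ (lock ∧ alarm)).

Sat(lock ∧ alarm) = {Init, Busy}
Sat(send ∧ (lock ∧ alarm)) = {Init}
AF (send ∧ (lock ∧ alarm)): least fixpoint, start Z0 = {Init}, add states with every successor in Z. Z1 = {Init, Ack}; fixed.
Sat(AF (send ∧ (lock ∧ alarm))) = {Init, Ack}
Ack ∈ Sat(AF (send ∧ (lock ∧ alarm))) = {Init, Ack}, so the formula holds at Ack.

Yes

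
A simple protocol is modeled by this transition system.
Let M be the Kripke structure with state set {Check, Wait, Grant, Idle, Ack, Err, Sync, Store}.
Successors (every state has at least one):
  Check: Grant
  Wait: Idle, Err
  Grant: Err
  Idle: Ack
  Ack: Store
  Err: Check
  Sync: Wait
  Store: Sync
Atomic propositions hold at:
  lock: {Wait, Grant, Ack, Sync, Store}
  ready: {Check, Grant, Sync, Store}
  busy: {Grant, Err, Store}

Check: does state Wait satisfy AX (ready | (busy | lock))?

No

Sat(busy | lock) = {Wait, Grant, Ack, Err, Sync, Store}
Sat(ready | (busy | lock)) = {Check, Wait, Grant, Ack, Err, Sync, Store}
Sat(AX (ready | (busy | lock))) = {s : every successor in {Check, Wait, Grant, Ack, Err, Sync, Store}} = {Check, Grant, Idle, Ack, Err, Sync, Store}
Wait ∉ Sat(AX (ready | (busy | lock))) = {Check, Grant, Idle, Ack, Err, Sync, Store}, so the formula does not hold at Wait.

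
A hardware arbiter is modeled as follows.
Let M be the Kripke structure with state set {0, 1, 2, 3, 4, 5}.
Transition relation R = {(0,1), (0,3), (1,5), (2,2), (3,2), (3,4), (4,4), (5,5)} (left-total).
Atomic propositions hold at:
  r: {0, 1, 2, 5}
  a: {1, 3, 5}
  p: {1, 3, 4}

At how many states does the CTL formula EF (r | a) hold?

Sat(r | a) = {0, 1, 2, 3, 5}
EF (r | a): least fixpoint, start Z0 = {0, 1, 2, 3, 5}, add states with some successor in Z. Already a fixed point.
Sat(EF (r | a)) = {0, 1, 2, 3, 5}
|Sat(EF (r | a))| = |{0, 1, 2, 3, 5}| = 5.

5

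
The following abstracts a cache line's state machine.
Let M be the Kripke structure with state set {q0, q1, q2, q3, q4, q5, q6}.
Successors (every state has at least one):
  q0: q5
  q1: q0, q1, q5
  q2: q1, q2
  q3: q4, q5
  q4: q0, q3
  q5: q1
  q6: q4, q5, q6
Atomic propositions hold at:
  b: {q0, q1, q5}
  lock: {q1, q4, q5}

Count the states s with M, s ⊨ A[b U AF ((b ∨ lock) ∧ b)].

Sat(b ∨ lock) = {q0, q1, q4, q5}
Sat((b ∨ lock) ∧ b) = {q0, q1, q5}
AF ((b ∨ lock) ∧ b): least fixpoint, start Z0 = {q0, q1, q5}, add states with every successor in Z. Already a fixed point.
Sat(AF ((b ∨ lock) ∧ b)) = {q0, q1, q5}
A[b U AF ((b ∨ lock) ∧ b)]: least fixpoint, start Z0 = Sat(AF ((b ∨ lock) ∧ b)) = {q0, q1, q5}, add states in Sat(b) with every successor in Z. Already a fixed point.
Sat(A[b U AF ((b ∨ lock) ∧ b)]) = {q0, q1, q5}
|Sat(A[b U AF ((b ∨ lock) ∧ b)])| = |{q0, q1, q5}| = 3.

3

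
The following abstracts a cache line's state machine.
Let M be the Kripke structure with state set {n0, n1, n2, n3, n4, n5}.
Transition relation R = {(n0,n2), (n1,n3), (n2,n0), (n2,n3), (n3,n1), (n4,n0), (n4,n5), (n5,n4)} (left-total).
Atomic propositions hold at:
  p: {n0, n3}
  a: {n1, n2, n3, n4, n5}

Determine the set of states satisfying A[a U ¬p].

Sat(¬p) = {n1, n2, n4, n5}
A[a U ¬p]: least fixpoint, start Z0 = Sat(¬p) = {n1, n2, n4, n5}, add states in Sat(a) with every successor in Z. Z1 = {n1, n2, n3, n4, n5}; fixed.
Sat(A[a U ¬p]) = {n1, n2, n3, n4, n5}

{n1, n2, n3, n4, n5}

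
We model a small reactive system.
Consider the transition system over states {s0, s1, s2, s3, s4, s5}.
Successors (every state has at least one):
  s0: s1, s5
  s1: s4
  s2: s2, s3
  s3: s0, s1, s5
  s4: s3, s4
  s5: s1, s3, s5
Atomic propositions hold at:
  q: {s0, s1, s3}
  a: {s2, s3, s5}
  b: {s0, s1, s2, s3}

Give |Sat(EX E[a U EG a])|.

5

EG a: greatest fixpoint, start Z0 = {s2, s3, s5}, keep only states in Sat with some successor in Z. Already a fixed point.
Sat(EG a) = {s2, s3, s5}
E[a U EG a]: least fixpoint, start Z0 = Sat(EG a) = {s2, s3, s5}, add states in Sat(a) with some successor in Z. Already a fixed point.
Sat(E[a U EG a]) = {s2, s3, s5}
Sat(EX E[a U EG a]) = {s : some successor in {s2, s3, s5}} = {s0, s2, s3, s4, s5}
|Sat(EX E[a U EG a])| = |{s0, s2, s3, s4, s5}| = 5.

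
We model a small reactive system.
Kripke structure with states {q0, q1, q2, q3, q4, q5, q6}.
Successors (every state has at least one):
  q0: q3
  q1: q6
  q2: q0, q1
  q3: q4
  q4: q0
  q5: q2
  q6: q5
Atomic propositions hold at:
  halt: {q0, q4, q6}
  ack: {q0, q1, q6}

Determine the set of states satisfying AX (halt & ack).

Sat(halt & ack) = {q0, q6}
Sat(AX (halt & ack)) = {s : every successor in {q0, q6}} = {q1, q4}

{q1, q4}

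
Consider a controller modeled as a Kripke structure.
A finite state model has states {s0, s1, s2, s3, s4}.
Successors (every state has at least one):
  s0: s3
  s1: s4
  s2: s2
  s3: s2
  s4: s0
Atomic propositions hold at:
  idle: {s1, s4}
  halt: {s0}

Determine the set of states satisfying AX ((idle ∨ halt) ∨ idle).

{s1, s4}

Sat(idle ∨ halt) = {s0, s1, s4}
Sat((idle ∨ halt) ∨ idle) = {s0, s1, s4}
Sat(AX ((idle ∨ halt) ∨ idle)) = {s : every successor in {s0, s1, s4}} = {s1, s4}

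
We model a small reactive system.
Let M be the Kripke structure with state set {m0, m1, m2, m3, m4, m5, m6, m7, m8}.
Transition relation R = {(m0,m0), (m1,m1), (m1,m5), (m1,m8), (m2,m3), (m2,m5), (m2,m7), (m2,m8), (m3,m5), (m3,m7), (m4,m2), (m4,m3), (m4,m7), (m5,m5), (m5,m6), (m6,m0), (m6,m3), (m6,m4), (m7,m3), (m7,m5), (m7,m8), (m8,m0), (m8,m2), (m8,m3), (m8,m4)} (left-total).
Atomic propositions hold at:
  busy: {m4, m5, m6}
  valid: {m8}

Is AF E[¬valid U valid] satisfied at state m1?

Sat(¬valid) = {m0, m1, m2, m3, m4, m5, m6, m7}
E[¬valid U valid]: least fixpoint, start Z0 = Sat(valid) = {m8}, add states in Sat(¬valid) with some successor in Z. Z1 = {m1, m2, m7, m8}; Z2 = {m1, m2, m3, m4, m7, m8}; Z3 = {m1, m2, m3, m4, m6, m7, m8}; Z4 = {m1, m2, m3, m4, m5, m6, m7, m8}; fixed.
Sat(E[¬valid U valid]) = {m1, m2, m3, m4, m5, m6, m7, m8}
AF E[¬valid U valid]: least fixpoint, start Z0 = {m1, m2, m3, m4, m5, m6, m7, m8}, add states with every successor in Z. Already a fixed point.
Sat(AF E[¬valid U valid]) = {m1, m2, m3, m4, m5, m6, m7, m8}
m1 ∈ Sat(AF E[¬valid U valid]) = {m1, m2, m3, m4, m5, m6, m7, m8}, so the formula holds at m1.

Yes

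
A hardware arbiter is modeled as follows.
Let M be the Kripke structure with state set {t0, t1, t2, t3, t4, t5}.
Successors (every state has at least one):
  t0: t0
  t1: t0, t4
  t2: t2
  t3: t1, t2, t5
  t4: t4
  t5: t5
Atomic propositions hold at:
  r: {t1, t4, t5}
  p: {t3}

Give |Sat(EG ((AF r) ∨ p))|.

AF r: least fixpoint, start Z0 = {t1, t4, t5}, add states with every successor in Z. Already a fixed point.
Sat(AF r) = {t1, t4, t5}
Sat((AF r) ∨ p) = {t1, t3, t4, t5}
EG ((AF r) ∨ p): greatest fixpoint, start Z0 = {t1, t3, t4, t5}, keep only states in Sat with some successor in Z. Already a fixed point.
Sat(EG ((AF r) ∨ p)) = {t1, t3, t4, t5}
|Sat(EG ((AF r) ∨ p))| = |{t1, t3, t4, t5}| = 4.

4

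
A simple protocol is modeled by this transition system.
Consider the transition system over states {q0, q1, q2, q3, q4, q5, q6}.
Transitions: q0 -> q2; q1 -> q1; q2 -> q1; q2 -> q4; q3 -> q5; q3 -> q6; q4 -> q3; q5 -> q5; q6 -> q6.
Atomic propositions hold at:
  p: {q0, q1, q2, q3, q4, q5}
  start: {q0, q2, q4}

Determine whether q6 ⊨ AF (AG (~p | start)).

Yes

Sat(~p) = {q6}
Sat(~p | start) = {q0, q2, q4, q6}
AG (~p | start): greatest fixpoint, start Z0 = {q0, q2, q4, q6}, keep only states in Sat with every successor in Z. Z1 = {q0, q6}; Z2 = {q6}; fixed.
Sat(AG (~p | start)) = {q6}
AF (AG (~p | start)): least fixpoint, start Z0 = {q6}, add states with every successor in Z. Already a fixed point.
Sat(AF (AG (~p | start))) = {q6}
q6 ∈ Sat(AF (AG (~p | start))) = {q6}, so the formula holds at q6.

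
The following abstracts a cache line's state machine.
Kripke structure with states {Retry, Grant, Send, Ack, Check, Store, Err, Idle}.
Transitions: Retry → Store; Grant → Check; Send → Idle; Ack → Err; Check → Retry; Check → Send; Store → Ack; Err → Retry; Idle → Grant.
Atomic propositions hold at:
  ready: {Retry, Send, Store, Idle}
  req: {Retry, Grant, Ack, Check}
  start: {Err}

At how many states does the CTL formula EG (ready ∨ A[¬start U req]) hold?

4

Sat(¬start) = {Retry, Grant, Send, Ack, Check, Store, Idle}
A[¬start U req]: least fixpoint, start Z0 = Sat(req) = {Retry, Grant, Ack, Check}, add states in Sat(¬start) with every successor in Z. Z1 = {Retry, Grant, Ack, Check, Store, Idle}; Z2 = {Retry, Grant, Send, Ack, Check, Store, Idle}; fixed.
Sat(A[¬start U req]) = {Retry, Grant, Send, Ack, Check, Store, Idle}
Sat(ready ∨ A[¬start U req]) = {Retry, Grant, Send, Ack, Check, Store, Idle}
EG (ready ∨ A[¬start U req]): greatest fixpoint, start Z0 = {Retry, Grant, Send, Ack, Check, Store, Idle}, keep only states in Sat with some successor in Z. Z1 = {Retry, Grant, Send, Check, Store, Idle}; Z2 = {Retry, Grant, Send, Check, Idle}; Z3 = {Grant, Send, Check, Idle}; fixed.
Sat(EG (ready ∨ A[¬start U req])) = {Grant, Send, Check, Idle}
|Sat(EG (ready ∨ A[¬start U req]))| = |{Grant, Send, Check, Idle}| = 4.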